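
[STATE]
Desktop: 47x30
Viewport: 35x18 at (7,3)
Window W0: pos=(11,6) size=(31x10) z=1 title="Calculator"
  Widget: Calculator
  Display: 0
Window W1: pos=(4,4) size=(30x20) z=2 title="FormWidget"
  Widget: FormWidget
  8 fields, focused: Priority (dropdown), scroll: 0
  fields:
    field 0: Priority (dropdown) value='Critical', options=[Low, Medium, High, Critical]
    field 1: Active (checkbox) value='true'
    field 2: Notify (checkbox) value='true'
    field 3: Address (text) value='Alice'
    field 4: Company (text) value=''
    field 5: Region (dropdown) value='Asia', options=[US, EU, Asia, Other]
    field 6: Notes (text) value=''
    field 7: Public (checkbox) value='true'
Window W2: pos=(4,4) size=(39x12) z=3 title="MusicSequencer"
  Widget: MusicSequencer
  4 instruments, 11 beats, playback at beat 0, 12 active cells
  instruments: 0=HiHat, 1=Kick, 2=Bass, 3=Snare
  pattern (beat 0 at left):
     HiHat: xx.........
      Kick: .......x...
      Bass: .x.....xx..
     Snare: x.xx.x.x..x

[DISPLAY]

                                   
━━━━━━━━━━━━━━━━━━━━━━━━━━━━━━━━━━━
usicSequencer                      
───────────────────────────────────
    ▼1234567890                    
iHat██·········                    
Kick·······█···                    
Bass·█·····██··                    
nare█·██·█·█··█                    
                                   
                                   
                                   
━━━━━━━━━━━━━━━━━━━━━━━━━━━━━━━━━━━
                          ┃        
                          ┃        
                          ┃        
                          ┃        
                          ┃        


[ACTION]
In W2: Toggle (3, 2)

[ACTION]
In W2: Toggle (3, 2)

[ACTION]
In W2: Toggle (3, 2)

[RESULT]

                                   
━━━━━━━━━━━━━━━━━━━━━━━━━━━━━━━━━━━
usicSequencer                      
───────────────────────────────────
    ▼1234567890                    
iHat██·········                    
Kick·······█···                    
Bass·█·····██··                    
nare█··█·█·█··█                    
                                   
                                   
                                   
━━━━━━━━━━━━━━━━━━━━━━━━━━━━━━━━━━━
                          ┃        
                          ┃        
                          ┃        
                          ┃        
                          ┃        


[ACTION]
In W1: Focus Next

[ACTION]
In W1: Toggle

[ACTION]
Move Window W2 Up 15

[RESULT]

    ▼1234567890                    
iHat██·········                    
Kick·······█···                    
Bass·█·····██··                    
nare█··█·█·█··█                    
                                   
                                   
                                   
━━━━━━━━━━━━━━━━━━━━━━━━━━━━━━━━━━━
Region:     [Asia       ▼]┃       ┃
Notes:      [            ]┃       ┃
Public:     [x]           ┃       ┃
                          ┃━━━━━━━┛
                          ┃        
                          ┃        
                          ┃        
                          ┃        
                          ┃        


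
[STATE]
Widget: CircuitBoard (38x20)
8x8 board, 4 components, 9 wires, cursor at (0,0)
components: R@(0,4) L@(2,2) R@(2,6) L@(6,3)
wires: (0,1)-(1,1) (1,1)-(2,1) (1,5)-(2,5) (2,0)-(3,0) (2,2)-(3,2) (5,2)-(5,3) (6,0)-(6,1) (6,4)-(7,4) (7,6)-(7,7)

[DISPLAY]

   0 1 2 3 4 5 6 7                    
0  [.]  ·           R                 
        │                             
1       ·               ·             
        │               │             
2   ·   ·   L           ·   R         
    │       │                         
3   ·       ·                         
                                      
4                                     
                                      
5           · ─ ·                     
                                      
6   · ─ ·       L   ·                 
                    │                 
7                   ·       · ─ ·     
Cursor: (0,0)                         
                                      
                                      
                                      


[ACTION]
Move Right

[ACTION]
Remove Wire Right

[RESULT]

   0 1 2 3 4 5 6 7                    
0      [.]          R                 
        │                             
1       ·               ·             
        │               │             
2   ·   ·   L           ·   R         
    │       │                         
3   ·       ·                         
                                      
4                                     
                                      
5           · ─ ·                     
                                      
6   · ─ ·       L   ·                 
                    │                 
7                   ·       · ─ ·     
Cursor: (0,1)                         
                                      
                                      
                                      


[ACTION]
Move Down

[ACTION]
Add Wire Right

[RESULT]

   0 1 2 3 4 5 6 7                    
0       ·           R                 
        │                             
1      [.]─ ·           ·             
        │               │             
2   ·   ·   L           ·   R         
    │       │                         
3   ·       ·                         
                                      
4                                     
                                      
5           · ─ ·                     
                                      
6   · ─ ·       L   ·                 
                    │                 
7                   ·       · ─ ·     
Cursor: (1,1)                         
                                      
                                      
                                      


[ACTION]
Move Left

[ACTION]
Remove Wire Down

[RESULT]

   0 1 2 3 4 5 6 7                    
0       ·           R                 
        │                             
1  [.]  · ─ ·           ·             
        │               │             
2   ·   ·   L           ·   R         
    │       │                         
3   ·       ·                         
                                      
4                                     
                                      
5           · ─ ·                     
                                      
6   · ─ ·       L   ·                 
                    │                 
7                   ·       · ─ ·     
Cursor: (1,0)                         
                                      
                                      
                                      


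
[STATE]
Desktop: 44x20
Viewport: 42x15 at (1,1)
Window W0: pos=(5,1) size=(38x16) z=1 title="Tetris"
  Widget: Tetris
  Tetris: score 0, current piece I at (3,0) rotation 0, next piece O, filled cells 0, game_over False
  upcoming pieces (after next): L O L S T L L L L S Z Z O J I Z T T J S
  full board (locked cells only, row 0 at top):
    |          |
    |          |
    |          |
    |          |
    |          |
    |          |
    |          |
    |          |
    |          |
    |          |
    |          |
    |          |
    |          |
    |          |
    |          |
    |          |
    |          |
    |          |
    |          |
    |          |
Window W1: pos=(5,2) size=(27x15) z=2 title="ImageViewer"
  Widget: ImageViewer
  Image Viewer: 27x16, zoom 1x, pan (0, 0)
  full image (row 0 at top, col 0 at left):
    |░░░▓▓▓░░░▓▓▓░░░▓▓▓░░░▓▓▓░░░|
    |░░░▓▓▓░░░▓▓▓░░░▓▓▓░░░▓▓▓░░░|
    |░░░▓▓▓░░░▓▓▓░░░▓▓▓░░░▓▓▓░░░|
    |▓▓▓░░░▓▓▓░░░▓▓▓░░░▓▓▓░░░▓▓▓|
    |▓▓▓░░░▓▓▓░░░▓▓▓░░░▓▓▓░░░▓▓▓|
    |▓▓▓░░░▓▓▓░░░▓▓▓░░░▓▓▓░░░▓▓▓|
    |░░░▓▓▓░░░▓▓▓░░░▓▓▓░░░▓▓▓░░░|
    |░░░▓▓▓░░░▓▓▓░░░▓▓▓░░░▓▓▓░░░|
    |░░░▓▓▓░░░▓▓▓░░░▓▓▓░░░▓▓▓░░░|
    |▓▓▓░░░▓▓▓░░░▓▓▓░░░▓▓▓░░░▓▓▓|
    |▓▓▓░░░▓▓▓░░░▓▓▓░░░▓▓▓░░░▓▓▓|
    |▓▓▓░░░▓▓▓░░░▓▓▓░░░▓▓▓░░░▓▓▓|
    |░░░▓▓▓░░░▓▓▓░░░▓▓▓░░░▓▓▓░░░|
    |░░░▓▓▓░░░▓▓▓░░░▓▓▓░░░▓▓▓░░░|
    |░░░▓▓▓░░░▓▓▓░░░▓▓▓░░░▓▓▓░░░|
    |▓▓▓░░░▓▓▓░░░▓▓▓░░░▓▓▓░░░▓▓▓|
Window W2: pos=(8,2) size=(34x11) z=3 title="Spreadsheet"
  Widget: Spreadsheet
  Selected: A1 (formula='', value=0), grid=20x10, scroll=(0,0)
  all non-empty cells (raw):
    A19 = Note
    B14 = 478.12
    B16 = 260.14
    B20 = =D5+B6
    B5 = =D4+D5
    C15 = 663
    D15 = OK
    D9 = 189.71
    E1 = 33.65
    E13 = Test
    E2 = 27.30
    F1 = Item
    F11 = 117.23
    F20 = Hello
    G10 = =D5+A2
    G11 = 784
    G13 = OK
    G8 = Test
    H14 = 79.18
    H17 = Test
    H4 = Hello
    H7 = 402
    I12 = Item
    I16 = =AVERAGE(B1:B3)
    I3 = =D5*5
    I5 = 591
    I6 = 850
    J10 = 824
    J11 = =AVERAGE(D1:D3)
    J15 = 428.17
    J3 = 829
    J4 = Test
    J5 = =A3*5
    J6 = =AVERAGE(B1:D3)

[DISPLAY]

    ┏━━━━━━━━━━━━━━━━━━━━━━━━━━━━━━━━━━━━┓
    ┏━━┏━━━━━━━━━━━━━━━━━━━━━━━━━━━━━━━━┓┃
    ┃ I┃ Spreadsheet                    ┃┨
    ┠──┠────────────────────────────────┨┃
    ┃░░┃A1:                             ┃┃
    ┃░░┃       A       B       C       D┃┃
    ┃░░┃--------------------------------┃┃
    ┃▓▓┃  1      [0]       0       0    ┃┃
    ┃▓▓┃  2        0       0       0    ┃┃
    ┃▓▓┃  3        0       0       0    ┃┃
    ┃░░┃  4        0       0       0    ┃┃
    ┃░░┗━━━━━━━━━━━━━━━━━━━━━━━━━━━━━━━━┛┃
    ┃░░░▓▓▓░░░▓▓▓░░░▓▓▓░░░▓▓▓░┃          ┃
    ┃▓▓▓░░░▓▓▓░░░▓▓▓░░░▓▓▓░░░▓┃          ┃
    ┃▓▓▓░░░▓▓▓░░░▓▓▓░░░▓▓▓░░░▓┃          ┃


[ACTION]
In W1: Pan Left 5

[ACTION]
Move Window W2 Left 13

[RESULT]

    ┏━━━━━━━━━━━━━━━━━━━━━━━━━━━━━━━━━━━━┓
━━━━━━━━━━━━━━━━━━━━━━━━━━━━━━━━┓        ┃
 Spreadsheet                    ┃────────┨
────────────────────────────────┨        ┃
A1:                             ┃        ┃
       A       B       C       D┃        ┃
--------------------------------┃        ┃
  1      [0]       0       0    ┃        ┃
  2        0       0       0    ┃        ┃
  3        0       0       0    ┃        ┃
  4        0       0       0    ┃        ┃
━━━━━━━━━━━━━━━━━━━━━━━━━━━━━━━━┛        ┃
    ┃░░░▓▓▓░░░▓▓▓░░░▓▓▓░░░▓▓▓░┃          ┃
    ┃▓▓▓░░░▓▓▓░░░▓▓▓░░░▓▓▓░░░▓┃          ┃
    ┃▓▓▓░░░▓▓▓░░░▓▓▓░░░▓▓▓░░░▓┃          ┃


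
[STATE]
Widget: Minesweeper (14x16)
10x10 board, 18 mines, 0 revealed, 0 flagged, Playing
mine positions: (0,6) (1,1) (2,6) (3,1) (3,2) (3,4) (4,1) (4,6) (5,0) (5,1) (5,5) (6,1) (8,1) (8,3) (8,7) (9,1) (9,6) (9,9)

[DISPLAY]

■■■■■■■■■■    
■■■■■■■■■■    
■■■■■■■■■■    
■■■■■■■■■■    
■■■■■■■■■■    
■■■■■■■■■■    
■■■■■■■■■■    
■■■■■■■■■■    
■■■■■■■■■■    
■■■■■■■■■■    
              
              
              
              
              
              


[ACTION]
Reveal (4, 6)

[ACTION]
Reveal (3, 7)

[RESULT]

■■■■■■✹■■■    
■✹■■■■■■■■    
■■■■■■✹■■■    
■✹✹■✹■■■■■    
■✹■■■■✹■■■    
✹✹■■■✹■■■■    
■✹■■■■■■■■    
■■■■■■■■■■    
■✹■✹■■■✹■■    
■✹■■■■✹■■✹    
              
              
              
              
              
              


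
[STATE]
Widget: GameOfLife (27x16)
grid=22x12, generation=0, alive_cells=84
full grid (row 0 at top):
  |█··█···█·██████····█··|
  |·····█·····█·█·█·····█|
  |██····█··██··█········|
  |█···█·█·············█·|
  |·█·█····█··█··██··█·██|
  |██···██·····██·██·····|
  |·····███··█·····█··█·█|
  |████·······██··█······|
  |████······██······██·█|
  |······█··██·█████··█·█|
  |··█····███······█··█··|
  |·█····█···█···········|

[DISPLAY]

Gen: 0                     
█··█···█·██████····█··     
·····█·····█·█·█·····█     
██····█··██··█········     
█···█·█·············█·     
·█·█····█··█··██··█·██     
██···██·····██·██·····     
·····███··█·····█··█·█     
████·······██··█······     
████······██······██·█     
······█··██·█████··█·█     
··█····███······█··█··     
·█····█···█···········     
                           
                           
                           


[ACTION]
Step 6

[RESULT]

Gen: 6                     
·█···█················     
·····█···██·██········     
·█····█·····██········     
··█···█··█·········█··     
···█···············█··     
······█····█··█·█·····     
···█··█···█··█·█······     
··█··██···············     
···█·██····█····█···█·     
············█····█··█·     
··············███···█·     
······················     
                           
                           
                           


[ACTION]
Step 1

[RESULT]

Gen: 7                     
······················     
·····██····███········     
·····██··█████········     
··█···················     
······················     
··············██······     
······██······██······     
··██···█··············     
····███···············     
·················█·███     
···············██·····     
···············█······     
                           
                           
                           


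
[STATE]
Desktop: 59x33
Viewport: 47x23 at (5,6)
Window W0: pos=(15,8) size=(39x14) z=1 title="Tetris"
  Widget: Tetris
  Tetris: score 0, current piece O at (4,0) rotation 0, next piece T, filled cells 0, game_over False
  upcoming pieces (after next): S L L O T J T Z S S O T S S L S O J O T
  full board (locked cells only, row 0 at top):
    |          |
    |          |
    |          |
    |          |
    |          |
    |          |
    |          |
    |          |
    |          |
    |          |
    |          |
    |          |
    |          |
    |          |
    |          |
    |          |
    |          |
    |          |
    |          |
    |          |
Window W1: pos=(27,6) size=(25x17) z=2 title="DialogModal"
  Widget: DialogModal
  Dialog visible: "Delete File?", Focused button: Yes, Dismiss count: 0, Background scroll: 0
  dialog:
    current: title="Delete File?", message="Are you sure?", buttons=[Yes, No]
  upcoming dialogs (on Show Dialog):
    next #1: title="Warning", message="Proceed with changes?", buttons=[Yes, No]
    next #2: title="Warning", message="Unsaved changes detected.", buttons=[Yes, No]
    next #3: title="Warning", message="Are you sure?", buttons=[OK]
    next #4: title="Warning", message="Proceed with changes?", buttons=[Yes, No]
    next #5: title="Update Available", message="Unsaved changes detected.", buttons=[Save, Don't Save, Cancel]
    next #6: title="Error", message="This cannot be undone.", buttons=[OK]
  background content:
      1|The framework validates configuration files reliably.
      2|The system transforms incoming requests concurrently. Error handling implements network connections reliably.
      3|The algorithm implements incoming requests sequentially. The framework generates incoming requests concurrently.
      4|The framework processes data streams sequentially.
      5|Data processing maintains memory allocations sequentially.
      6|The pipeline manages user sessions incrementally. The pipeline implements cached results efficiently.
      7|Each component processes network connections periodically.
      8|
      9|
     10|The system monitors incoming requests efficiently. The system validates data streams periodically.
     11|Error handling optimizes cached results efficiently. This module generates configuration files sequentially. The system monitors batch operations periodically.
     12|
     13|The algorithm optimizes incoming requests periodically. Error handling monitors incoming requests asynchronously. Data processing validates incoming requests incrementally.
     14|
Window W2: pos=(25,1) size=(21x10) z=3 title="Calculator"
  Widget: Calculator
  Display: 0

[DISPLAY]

                    ┃│ 7 │ 8 │ 9 │ ÷ │  ┃━━━━━┓
                    ┃├───┼───┼───┼───┤  ┃     ┃
          ┏━━━━━━━━━┃│ 4 │ 5 │ 6 │ × │  ┃─────┨
          ┃ Tetris  ┃└───┴───┴───┴───┘  ┃dates┃
          ┠─────────┗━━━━━━━━━━━━━━━━━━━┛rms i┃
          ┃          │┃The algorithm implement┃
          ┃          │┃The framework processes┃
          ┃          │┃Dat┌───────────────┐tai┃
          ┃          │┃The│  Delete File? │ us┃
          ┃          │┃Eac│ Are you sure? │sse┃
          ┃          │┃   │   [Yes]  No   │   ┃
          ┃          │┃   └───────────────┘   ┃
          ┃          │┃The system monitors inc┃
          ┃          │┃Error handling optimize┃
          ┃          │┃                       ┃
          ┗━━━━━━━━━━━┃The algorithm optimizes┃
                      ┗━━━━━━━━━━━━━━━━━━━━━━━┛
                                               
                                               
                                               
                                               
                                               
                                               


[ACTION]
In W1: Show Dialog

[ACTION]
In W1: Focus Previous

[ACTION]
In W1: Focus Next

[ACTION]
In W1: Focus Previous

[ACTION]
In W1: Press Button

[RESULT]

                    ┃│ 7 │ 8 │ 9 │ ÷ │  ┃━━━━━┓
                    ┃├───┼───┼───┼───┤  ┃     ┃
          ┏━━━━━━━━━┃│ 4 │ 5 │ 6 │ × │  ┃─────┨
          ┃ Tetris  ┃└───┴───┴───┴───┘  ┃dates┃
          ┠─────────┗━━━━━━━━━━━━━━━━━━━┛rms i┃
          ┃          │┃The algorithm implement┃
          ┃          │┃The framework processes┃
          ┃          │┃Data processing maintai┃
          ┃          │┃The pipeline manages us┃
          ┃          │┃Each component processe┃
          ┃          │┃                       ┃
          ┃          │┃                       ┃
          ┃          │┃The system monitors inc┃
          ┃          │┃Error handling optimize┃
          ┃          │┃                       ┃
          ┗━━━━━━━━━━━┃The algorithm optimizes┃
                      ┗━━━━━━━━━━━━━━━━━━━━━━━┛
                                               
                                               
                                               
                                               
                                               
                                               


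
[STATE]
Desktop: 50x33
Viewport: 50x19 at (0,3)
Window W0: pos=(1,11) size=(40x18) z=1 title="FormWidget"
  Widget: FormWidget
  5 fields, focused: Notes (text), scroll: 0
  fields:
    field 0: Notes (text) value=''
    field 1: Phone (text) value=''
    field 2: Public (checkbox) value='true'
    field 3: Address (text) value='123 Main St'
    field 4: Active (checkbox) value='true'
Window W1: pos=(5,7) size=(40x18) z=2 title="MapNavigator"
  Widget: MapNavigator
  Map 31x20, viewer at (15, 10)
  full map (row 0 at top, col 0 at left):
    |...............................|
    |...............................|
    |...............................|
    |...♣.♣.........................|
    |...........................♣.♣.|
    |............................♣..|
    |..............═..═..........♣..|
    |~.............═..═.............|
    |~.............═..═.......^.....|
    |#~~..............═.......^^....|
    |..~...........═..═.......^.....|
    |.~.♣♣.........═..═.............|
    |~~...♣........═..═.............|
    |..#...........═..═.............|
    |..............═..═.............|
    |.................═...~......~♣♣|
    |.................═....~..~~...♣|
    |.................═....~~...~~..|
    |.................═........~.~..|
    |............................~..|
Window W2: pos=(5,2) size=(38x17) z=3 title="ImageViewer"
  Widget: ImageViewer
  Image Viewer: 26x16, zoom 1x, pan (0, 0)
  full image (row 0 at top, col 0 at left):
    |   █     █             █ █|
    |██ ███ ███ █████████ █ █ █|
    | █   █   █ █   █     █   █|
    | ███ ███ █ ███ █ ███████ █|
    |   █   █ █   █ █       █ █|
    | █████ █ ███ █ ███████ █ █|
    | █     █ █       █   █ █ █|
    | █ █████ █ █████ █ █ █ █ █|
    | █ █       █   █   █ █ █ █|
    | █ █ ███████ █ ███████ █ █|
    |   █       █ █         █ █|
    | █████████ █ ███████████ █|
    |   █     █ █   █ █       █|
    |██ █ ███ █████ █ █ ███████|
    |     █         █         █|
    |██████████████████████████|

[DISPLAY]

     ┃ ImageViewer                        ┃       
     ┠────────────────────────────────────┨       
     ┃   █     █             █ █          ┃       
     ┃██ ███ ███ █████████ █ █ █          ┃       
     ┃ █   █   █ █   █     █   █          ┃━┓     
     ┃ ███ ███ █ ███ █ ███████ █          ┃ ┃     
     ┃   █   █ █   █ █       █ █          ┃─┨     
     ┃ █████ █ ███ █ ███████ █ █          ┃ ┃     
 ┏━━━┃ █     █ █       █   █ █ █          ┃ ┃     
 ┃ Fo┃ █ █████ █ █████ █ █ █ █ █          ┃ ┃     
 ┠───┃ █ █       █   █   █ █ █ █          ┃ ┃     
 ┃> N┃ █ █ ███████ █ ███████ █ █          ┃ ┃     
 ┃  P┃   █       █ █         █ █          ┃ ┃     
 ┃  P┃ █████████ █ ███████████ █          ┃ ┃     
 ┃  A┃   █     █ █   █ █       █          ┃ ┃     
 ┃  A┗━━━━━━━━━━━━━━━━━━━━━━━━━━━━━━━━━━━━┛ ┃     
 ┃   ┃    ~~...♣........═..═.............   ┃     
 ┃   ┃    ..#...........═..═.............   ┃     
 ┃   ┃    ..............═..═.............   ┃     


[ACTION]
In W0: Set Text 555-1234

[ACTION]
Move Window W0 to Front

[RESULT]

     ┃ ImageViewer                        ┃       
     ┠────────────────────────────────────┨       
     ┃   █     █             █ █          ┃       
     ┃██ ███ ███ █████████ █ █ █          ┃       
     ┃ █   █   █ █   █     █   █          ┃━┓     
     ┃ ███ ███ █ ███ █ ███████ █          ┃ ┃     
     ┃   █   █ █   █ █       █ █          ┃─┨     
     ┃ █████ █ ███ █ ███████ █ █          ┃ ┃     
 ┏━━━━━━━━━━━━━━━━━━━━━━━━━━━━━━━━━━━━━━┓ ┃ ┃     
 ┃ FormWidget                           ┃ ┃ ┃     
 ┠──────────────────────────────────────┨ ┃ ┃     
 ┃> Notes:      [555-1234              ]┃ ┃ ┃     
 ┃  Phone:      [                      ]┃ ┃ ┃     
 ┃  Public:     [x]                     ┃ ┃ ┃     
 ┃  Address:    [123 Main St           ]┃ ┃ ┃     
 ┃  Active:     [x]                     ┃━┛ ┃     
 ┃                                      ┃   ┃     
 ┃                                      ┃   ┃     
 ┃                                      ┃   ┃     


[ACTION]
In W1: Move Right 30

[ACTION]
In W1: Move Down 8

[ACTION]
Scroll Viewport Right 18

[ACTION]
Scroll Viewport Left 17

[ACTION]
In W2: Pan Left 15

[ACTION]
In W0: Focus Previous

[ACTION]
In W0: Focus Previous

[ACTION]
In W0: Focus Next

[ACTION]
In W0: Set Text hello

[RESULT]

     ┃ ImageViewer                        ┃       
     ┠────────────────────────────────────┨       
     ┃   █     █             █ █          ┃       
     ┃██ ███ ███ █████████ █ █ █          ┃       
     ┃ █   █   █ █   █     █   █          ┃━┓     
     ┃ ███ ███ █ ███ █ ███████ █          ┃ ┃     
     ┃   █   █ █   █ █       █ █          ┃─┨     
     ┃ █████ █ ███ █ ███████ █ █          ┃ ┃     
 ┏━━━━━━━━━━━━━━━━━━━━━━━━━━━━━━━━━━━━━━┓ ┃ ┃     
 ┃ FormWidget                           ┃ ┃ ┃     
 ┠──────────────────────────────────────┨ ┃ ┃     
 ┃  Notes:      [555-1234              ]┃ ┃ ┃     
 ┃  Phone:      [                      ]┃ ┃ ┃     
 ┃  Public:     [x]                     ┃ ┃ ┃     
 ┃  Address:    [123 Main St           ]┃ ┃ ┃     
 ┃> Active:     [x]                     ┃━┛ ┃     
 ┃                                      ┃   ┃     
 ┃                                      ┃   ┃     
 ┃                                      ┃   ┃     


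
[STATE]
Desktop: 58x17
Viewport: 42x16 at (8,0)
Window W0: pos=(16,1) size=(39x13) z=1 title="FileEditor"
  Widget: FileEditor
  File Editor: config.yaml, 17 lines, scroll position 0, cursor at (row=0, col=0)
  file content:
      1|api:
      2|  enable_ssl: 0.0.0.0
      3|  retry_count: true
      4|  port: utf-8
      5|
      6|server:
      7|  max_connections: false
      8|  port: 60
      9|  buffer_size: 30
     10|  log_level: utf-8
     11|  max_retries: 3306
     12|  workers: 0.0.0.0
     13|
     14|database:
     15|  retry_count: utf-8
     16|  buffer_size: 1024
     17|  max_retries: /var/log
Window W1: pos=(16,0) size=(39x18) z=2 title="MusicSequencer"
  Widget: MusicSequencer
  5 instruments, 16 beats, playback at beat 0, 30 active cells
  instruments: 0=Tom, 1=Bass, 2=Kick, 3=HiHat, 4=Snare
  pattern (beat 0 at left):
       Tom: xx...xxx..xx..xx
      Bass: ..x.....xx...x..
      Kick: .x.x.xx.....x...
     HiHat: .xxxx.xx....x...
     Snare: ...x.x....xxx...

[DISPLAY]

        ┏━━━━━━━━━━━━━━━━━━━━━━━━━━━━━━━━━
        ┃ MusicSequencer                  
        ┠─────────────────────────────────
        ┃      ▼123456789012345           
        ┃   Tom██···███··██··██           
        ┃  Bass··█·····██···█··           
        ┃  Kick·█·█·██·····█···           
        ┃ HiHat·████·██····█···           
        ┃ Snare···█·█····███···           
        ┃                                 
        ┃                                 
        ┃                                 
        ┃                                 
        ┃                                 
        ┃                                 
        ┃                                 


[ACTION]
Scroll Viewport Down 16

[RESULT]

        ┃ MusicSequencer                  
        ┠─────────────────────────────────
        ┃      ▼123456789012345           
        ┃   Tom██···███··██··██           
        ┃  Bass··█·····██···█··           
        ┃  Kick·█·█·██·····█···           
        ┃ HiHat·████·██····█···           
        ┃ Snare···█·█····███···           
        ┃                                 
        ┃                                 
        ┃                                 
        ┃                                 
        ┃                                 
        ┃                                 
        ┃                                 
        ┃                                 


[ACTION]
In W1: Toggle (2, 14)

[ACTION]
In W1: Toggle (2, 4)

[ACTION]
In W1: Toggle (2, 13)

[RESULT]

        ┃ MusicSequencer                  
        ┠─────────────────────────────────
        ┃      ▼123456789012345           
        ┃   Tom██···███··██··██           
        ┃  Bass··█·····██···█··           
        ┃  Kick·█·████·····███·           
        ┃ HiHat·████·██····█···           
        ┃ Snare···█·█····███···           
        ┃                                 
        ┃                                 
        ┃                                 
        ┃                                 
        ┃                                 
        ┃                                 
        ┃                                 
        ┃                                 


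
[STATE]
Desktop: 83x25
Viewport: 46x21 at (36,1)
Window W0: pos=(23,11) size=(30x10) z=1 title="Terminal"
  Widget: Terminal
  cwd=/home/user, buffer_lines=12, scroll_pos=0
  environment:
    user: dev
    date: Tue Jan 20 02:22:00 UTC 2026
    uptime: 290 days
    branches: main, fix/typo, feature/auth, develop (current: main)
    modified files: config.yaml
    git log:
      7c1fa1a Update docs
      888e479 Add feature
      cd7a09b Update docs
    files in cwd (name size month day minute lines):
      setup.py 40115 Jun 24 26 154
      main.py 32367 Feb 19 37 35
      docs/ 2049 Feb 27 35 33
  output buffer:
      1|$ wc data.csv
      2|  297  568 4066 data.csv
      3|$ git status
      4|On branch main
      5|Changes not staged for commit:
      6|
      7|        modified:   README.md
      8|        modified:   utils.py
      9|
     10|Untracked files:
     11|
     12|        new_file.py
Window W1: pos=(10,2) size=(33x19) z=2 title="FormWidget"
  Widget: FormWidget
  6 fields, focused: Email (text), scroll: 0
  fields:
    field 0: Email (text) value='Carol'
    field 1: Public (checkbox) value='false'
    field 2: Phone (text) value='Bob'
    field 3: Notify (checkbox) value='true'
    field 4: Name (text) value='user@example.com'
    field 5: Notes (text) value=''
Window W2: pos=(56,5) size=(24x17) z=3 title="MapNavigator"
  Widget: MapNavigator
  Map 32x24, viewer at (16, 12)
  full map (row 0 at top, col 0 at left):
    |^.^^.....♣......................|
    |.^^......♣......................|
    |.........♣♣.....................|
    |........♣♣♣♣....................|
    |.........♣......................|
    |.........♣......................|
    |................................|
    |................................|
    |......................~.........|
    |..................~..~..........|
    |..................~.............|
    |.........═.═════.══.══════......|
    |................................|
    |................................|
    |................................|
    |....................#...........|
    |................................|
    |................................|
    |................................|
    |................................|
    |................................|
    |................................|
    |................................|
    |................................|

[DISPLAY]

                                              
━━━━━━┓                                       
      ┃                                       
──────┨                                       
     ]┃             ┏━━━━━━━━━━━━━━━━━━━━━━┓  
      ┃             ┃ MapNavigator         ┃  
     ]┃             ┠──────────────────────┨  
      ┃             ┃......................┃  
le.co]┃             ┃......................┃  
     ]┃             ┃.................~....┃  
      ┃━━━━━━━━━┓   ┃.............~..~.....┃  
      ┃         ┃   ┃.............~........┃  
      ┃─────────┨   ┃....═.═════.══.══════.┃  
      ┃         ┃   ┃...........@..........┃  
      ┃a.csv    ┃   ┃......................┃  
      ┃         ┃   ┃......................┃  
      ┃         ┃   ┃...............#......┃  
      ┃for commi┃   ┃......................┃  
      ┃         ┃   ┃......................┃  
━━━━━━┛━━━━━━━━━┛   ┃......................┃  
                    ┗━━━━━━━━━━━━━━━━━━━━━━┛  


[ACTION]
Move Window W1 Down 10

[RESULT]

                                              
                                              
                                              
                                              
                    ┏━━━━━━━━━━━━━━━━━━━━━━┓  
━━━━━━┓             ┃ MapNavigator         ┃  
      ┃             ┠──────────────────────┨  
──────┨             ┃......................┃  
     ]┃             ┃......................┃  
      ┃             ┃.................~....┃  
     ]┃━━━━━━━━━┓   ┃.............~..~.....┃  
      ┃         ┃   ┃.............~........┃  
le.co]┃─────────┨   ┃....═.═════.══.══════.┃  
     ]┃         ┃   ┃...........@..........┃  
      ┃a.csv    ┃   ┃......................┃  
      ┃         ┃   ┃......................┃  
      ┃         ┃   ┃...............#......┃  
      ┃for commi┃   ┃......................┃  
      ┃         ┃   ┃......................┃  
      ┃━━━━━━━━━┛   ┃......................┃  
      ┃             ┗━━━━━━━━━━━━━━━━━━━━━━┛  


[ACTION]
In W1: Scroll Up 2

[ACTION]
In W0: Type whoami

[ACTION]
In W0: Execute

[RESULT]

                                              
                                              
                                              
                                              
                    ┏━━━━━━━━━━━━━━━━━━━━━━┓  
━━━━━━┓             ┃ MapNavigator         ┃  
      ┃             ┠──────────────────────┨  
──────┨             ┃......................┃  
     ]┃             ┃......................┃  
      ┃             ┃.................~....┃  
     ]┃━━━━━━━━━┓   ┃.............~..~.....┃  
      ┃         ┃   ┃.............~........┃  
le.co]┃─────────┨   ┃....═.═════.══.══════.┃  
     ]┃         ┃   ┃...........@..........┃  
      ┃         ┃   ┃......................┃  
      ┃         ┃   ┃......................┃  
      ┃         ┃   ┃...............#......┃  
      ┃         ┃   ┃......................┃  
      ┃         ┃   ┃......................┃  
      ┃━━━━━━━━━┛   ┃......................┃  
      ┃             ┗━━━━━━━━━━━━━━━━━━━━━━┛  
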